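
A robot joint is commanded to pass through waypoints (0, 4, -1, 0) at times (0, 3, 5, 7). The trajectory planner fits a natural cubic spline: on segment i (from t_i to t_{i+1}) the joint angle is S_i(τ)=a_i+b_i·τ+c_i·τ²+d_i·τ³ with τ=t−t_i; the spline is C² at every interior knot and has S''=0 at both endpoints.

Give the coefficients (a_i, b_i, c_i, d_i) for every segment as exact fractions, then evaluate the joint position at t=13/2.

Δ: Δ0=4/3, Δ1=-5/2, Δ2=1/2
row 1: diag=10, rhs=-23; c'=1/5, d'=-23/10
row 2: denom=8−2·1/5=38/5; d'=(18−2·-23/10)/(38/5)=113/38
back: M2=113/38
back: M1=-23/10−1/5·113/38=-55/19
M: M0=0, M1=-55/19, M2=113/38, M3=0
seg 0: a=0, c=M0/2=0, d=(M1−M0)/(6·3)=-55/342, b=Δ0−h0·(2M0+M1)/6=317/114
seg 1: a=4, c=M1/2=-55/38, d=(M2−M1)/(6·2)=223/456, b=Δ1−h1·(2M1+M2)/6=-89/57
seg 2: a=-1, c=M2/2=113/76, d=(M3−M2)/(6·2)=-113/456, b=Δ2−h2·(2M2+M3)/6=-169/114
t_q=13/2 → seg 2, τ=3/2; S=-1+-169/114·τ+113/76·τ²+-113/456·τ³=-869/1216

  seg 0: a=0 b=317/114 c=0 d=-55/342
  seg 1: a=4 b=-89/57 c=-55/38 d=223/456
  seg 2: a=-1 b=-169/114 c=113/76 d=-113/456
S(13/2) = -869/1216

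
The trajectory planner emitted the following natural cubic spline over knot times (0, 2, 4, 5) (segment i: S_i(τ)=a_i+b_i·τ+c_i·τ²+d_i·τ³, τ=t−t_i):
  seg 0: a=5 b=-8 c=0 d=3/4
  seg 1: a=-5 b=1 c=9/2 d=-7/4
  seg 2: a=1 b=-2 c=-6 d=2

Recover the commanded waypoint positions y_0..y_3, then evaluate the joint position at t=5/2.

y_0 = S_0(0) = a_0 = 5
y_1 = S_1(0) = a_1 = -5
y_2 = S_2(0) = a_2 = 1
y_3 = S_2(1) = -5
t_q=5/2 is in segment 1 (τ=1/2); S_1(τ)=-115/32

y_0=5 y_1=-5 y_2=1 y_3=-5
S(5/2) = -115/32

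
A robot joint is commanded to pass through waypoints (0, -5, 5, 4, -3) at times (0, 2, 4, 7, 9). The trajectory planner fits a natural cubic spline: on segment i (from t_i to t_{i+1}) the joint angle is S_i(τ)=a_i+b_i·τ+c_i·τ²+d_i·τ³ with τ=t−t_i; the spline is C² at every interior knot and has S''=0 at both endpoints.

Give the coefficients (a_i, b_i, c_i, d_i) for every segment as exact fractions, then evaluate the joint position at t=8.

  seg 0: a=0 b=-9781/2064 c=0 d=4621/8256
  seg 1: a=-5 b=2041/1032 c=4621/1376 d=-7625/8256
  seg 2: a=5 b=8933/2064 c=-751/344 d=433/2064
  seg 3: a=4 b=-1603/516 c=-203/688 d=203/4128
S(8) = 891/1376

Δ: Δ0=-5/2, Δ1=5, Δ2=-1/3, Δ3=-7/2
row 1: diag=8, rhs=45; c'=1/4, d'=45/8
row 2: denom=10−2·1/4=19/2; d'=(-32−2·45/8)/(19/2)=-173/38
row 3: denom=10−3·6/19=172/19; d'=(-19−3·-173/38)/(172/19)=-203/344
back: M3=-203/344
back: M2=-173/38−6/19·-203/344=-751/172
back: M1=45/8−1/4·-751/172=4621/688
M: M0=0, M1=4621/688, M2=-751/172, M3=-203/344, M4=0
seg 0: a=0, c=M0/2=0, d=(M1−M0)/(6·2)=4621/8256, b=Δ0−h0·(2M0+M1)/6=-9781/2064
seg 1: a=-5, c=M1/2=4621/1376, d=(M2−M1)/(6·2)=-7625/8256, b=Δ1−h1·(2M1+M2)/6=2041/1032
seg 2: a=5, c=M2/2=-751/344, d=(M3−M2)/(6·3)=433/2064, b=Δ2−h2·(2M2+M3)/6=8933/2064
seg 3: a=4, c=M3/2=-203/688, d=(M4−M3)/(6·2)=203/4128, b=Δ3−h3·(2M3+M4)/6=-1603/516
t_q=8 → seg 3, τ=1; S=4+-1603/516·τ+-203/688·τ²+203/4128·τ³=891/1376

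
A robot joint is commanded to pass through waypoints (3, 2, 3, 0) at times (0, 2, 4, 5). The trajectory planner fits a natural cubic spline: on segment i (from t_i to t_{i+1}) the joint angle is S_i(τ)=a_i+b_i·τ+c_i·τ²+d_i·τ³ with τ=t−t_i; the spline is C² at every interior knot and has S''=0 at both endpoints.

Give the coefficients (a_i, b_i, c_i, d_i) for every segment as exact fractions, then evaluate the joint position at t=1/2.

Δ: Δ0=-1/2, Δ1=1/2, Δ2=-3
row 1: diag=8, rhs=6; c'=1/4, d'=3/4
row 2: denom=6−2·1/4=11/2; d'=(-21−2·3/4)/(11/2)=-45/11
back: M2=-45/11
back: M1=3/4−1/4·-45/11=39/22
M: M0=0, M1=39/22, M2=-45/11, M3=0
seg 0: a=3, c=M0/2=0, d=(M1−M0)/(6·2)=13/88, b=Δ0−h0·(2M0+M1)/6=-12/11
seg 1: a=2, c=M1/2=39/44, d=(M2−M1)/(6·2)=-43/88, b=Δ1−h1·(2M1+M2)/6=15/22
seg 2: a=3, c=M2/2=-45/22, d=(M3−M2)/(6·1)=15/22, b=Δ2−h2·(2M2+M3)/6=-18/11
t_q=1/2 → seg 0, τ=1/2; S=3+-12/11·τ+0·τ²+13/88·τ³=1741/704

  seg 0: a=3 b=-12/11 c=0 d=13/88
  seg 1: a=2 b=15/22 c=39/44 d=-43/88
  seg 2: a=3 b=-18/11 c=-45/22 d=15/22
S(1/2) = 1741/704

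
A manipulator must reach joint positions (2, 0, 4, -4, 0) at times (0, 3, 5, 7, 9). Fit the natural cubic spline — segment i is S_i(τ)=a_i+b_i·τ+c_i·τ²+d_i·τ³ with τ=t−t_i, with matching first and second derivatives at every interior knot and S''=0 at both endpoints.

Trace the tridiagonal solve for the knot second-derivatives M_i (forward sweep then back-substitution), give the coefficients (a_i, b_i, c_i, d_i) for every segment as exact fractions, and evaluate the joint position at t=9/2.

Δ: Δ0=-2/3, Δ1=2, Δ2=-4, Δ3=2
row 1: diag=10, rhs=16; c'=1/5, d'=8/5
row 2: denom=8−2·1/5=38/5; d'=(-36−2·8/5)/(38/5)=-98/19
row 3: denom=8−2·5/19=142/19; d'=(36−2·-98/19)/(142/19)=440/71
back: M3=440/71
back: M2=-98/19−5/19·440/71=-482/71
back: M1=8/5−1/5·-482/71=210/71
M: M0=0, M1=210/71, M2=-482/71, M3=440/71, M4=0
seg 0: a=2, c=M0/2=0, d=(M1−M0)/(6·3)=35/213, b=Δ0−h0·(2M0+M1)/6=-457/213
seg 1: a=0, c=M1/2=105/71, d=(M2−M1)/(6·2)=-173/213, b=Δ1−h1·(2M1+M2)/6=488/213
seg 2: a=4, c=M2/2=-241/71, d=(M3−M2)/(6·2)=461/426, b=Δ2−h2·(2M2+M3)/6=-328/213
seg 3: a=-4, c=M3/2=220/71, d=(M4−M3)/(6·2)=-110/213, b=Δ3−h3·(2M3+M4)/6=-454/213
t_q=9/2 → seg 1, τ=3/2; S=0+488/213·τ+105/71·τ²+-173/213·τ³=2285/568

  seg 0: a=2 b=-457/213 c=0 d=35/213
  seg 1: a=0 b=488/213 c=105/71 d=-173/213
  seg 2: a=4 b=-328/213 c=-241/71 d=461/426
  seg 3: a=-4 b=-454/213 c=220/71 d=-110/213
S(9/2) = 2285/568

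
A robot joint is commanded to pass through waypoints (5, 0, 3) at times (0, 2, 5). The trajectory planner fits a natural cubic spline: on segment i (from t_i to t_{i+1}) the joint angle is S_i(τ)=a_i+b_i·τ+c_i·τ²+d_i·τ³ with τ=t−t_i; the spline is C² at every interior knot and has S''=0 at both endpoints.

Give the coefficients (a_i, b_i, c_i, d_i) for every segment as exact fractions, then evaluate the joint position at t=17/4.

  seg 0: a=5 b=-16/5 c=0 d=7/40
  seg 1: a=0 b=-11/10 c=21/20 d=-7/60
S(17/4) = 387/256

Δ: Δ0=-5/2, Δ1=1
row 1: diag=10, rhs=21; c'=3/10, d'=21/10
back: M1=21/10
M: M0=0, M1=21/10, M2=0
seg 0: a=5, c=M0/2=0, d=(M1−M0)/(6·2)=7/40, b=Δ0−h0·(2M0+M1)/6=-16/5
seg 1: a=0, c=M1/2=21/20, d=(M2−M1)/(6·3)=-7/60, b=Δ1−h1·(2M1+M2)/6=-11/10
t_q=17/4 → seg 1, τ=9/4; S=0+-11/10·τ+21/20·τ²+-7/60·τ³=387/256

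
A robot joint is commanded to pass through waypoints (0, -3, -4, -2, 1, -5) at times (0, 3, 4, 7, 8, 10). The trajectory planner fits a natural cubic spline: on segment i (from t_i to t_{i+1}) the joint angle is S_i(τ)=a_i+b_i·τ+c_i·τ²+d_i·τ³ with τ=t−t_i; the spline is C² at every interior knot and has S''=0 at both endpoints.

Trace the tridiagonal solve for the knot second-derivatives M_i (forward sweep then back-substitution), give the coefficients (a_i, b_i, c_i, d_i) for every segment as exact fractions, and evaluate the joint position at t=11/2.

  seg 0: a=0 b=-2474/2529 c=0 d=-55/22761
  seg 1: a=-3 b=-2639/2529 c=-55/2529 d=55/843
  seg 2: a=-4 b=-2254/2529 c=440/2529 d=2620/22761
  seg 3: a=-2 b=8246/2529 c=340/281 d=-3719/2529
  seg 4: a=1 b=3209/2529 c=-2699/843 d=2699/5058
S(11/2) = -2561/562

Δ: Δ0=-1, Δ1=-1, Δ2=2/3, Δ3=3, Δ4=-3
row 1: diag=8, rhs=0; c'=1/8, d'=0
row 2: denom=8−1·1/8=63/8; d'=(10−1·0)/(63/8)=80/63
row 3: denom=8−3·8/21=48/7; d'=(14−3·80/63)/(48/7)=107/72
row 4: denom=6−1·7/48=281/48; d'=(-36−1·107/72)/(281/48)=-5398/843
back: M4=-5398/843
back: M3=107/72−7/48·-5398/843=680/281
back: M2=80/63−8/21·680/281=880/2529
back: M1=0−1/8·880/2529=-110/2529
M: M0=0, M1=-110/2529, M2=880/2529, M3=680/281, M4=-5398/843, M5=0
seg 0: a=0, c=M0/2=0, d=(M1−M0)/(6·3)=-55/22761, b=Δ0−h0·(2M0+M1)/6=-2474/2529
seg 1: a=-3, c=M1/2=-55/2529, d=(M2−M1)/(6·1)=55/843, b=Δ1−h1·(2M1+M2)/6=-2639/2529
seg 2: a=-4, c=M2/2=440/2529, d=(M3−M2)/(6·3)=2620/22761, b=Δ2−h2·(2M2+M3)/6=-2254/2529
seg 3: a=-2, c=M3/2=340/281, d=(M4−M3)/(6·1)=-3719/2529, b=Δ3−h3·(2M3+M4)/6=8246/2529
seg 4: a=1, c=M4/2=-2699/843, d=(M5−M4)/(6·2)=2699/5058, b=Δ4−h4·(2M4+M5)/6=3209/2529
t_q=11/2 → seg 2, τ=3/2; S=-4+-2254/2529·τ+440/2529·τ²+2620/22761·τ³=-2561/562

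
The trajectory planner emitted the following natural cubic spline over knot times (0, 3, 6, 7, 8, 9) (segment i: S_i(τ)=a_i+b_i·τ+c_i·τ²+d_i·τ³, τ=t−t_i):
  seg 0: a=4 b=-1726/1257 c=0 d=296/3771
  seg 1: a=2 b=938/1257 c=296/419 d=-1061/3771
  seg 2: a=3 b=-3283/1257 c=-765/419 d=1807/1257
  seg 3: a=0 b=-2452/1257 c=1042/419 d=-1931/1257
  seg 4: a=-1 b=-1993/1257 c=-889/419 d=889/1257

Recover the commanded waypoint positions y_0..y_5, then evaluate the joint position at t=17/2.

y_0 = S_0(0) = a_0 = 4
y_1 = S_1(0) = a_1 = 2
y_2 = S_2(0) = a_2 = 3
y_3 = S_3(0) = a_3 = 0
y_4 = S_4(0) = a_4 = -1
y_5 = S_4(1) = -4
t_q=17/2 is in segment 4 (τ=1/2); S_4(τ)=-7491/3352

y_0=4 y_1=2 y_2=3 y_3=0 y_4=-1 y_5=-4
S(17/2) = -7491/3352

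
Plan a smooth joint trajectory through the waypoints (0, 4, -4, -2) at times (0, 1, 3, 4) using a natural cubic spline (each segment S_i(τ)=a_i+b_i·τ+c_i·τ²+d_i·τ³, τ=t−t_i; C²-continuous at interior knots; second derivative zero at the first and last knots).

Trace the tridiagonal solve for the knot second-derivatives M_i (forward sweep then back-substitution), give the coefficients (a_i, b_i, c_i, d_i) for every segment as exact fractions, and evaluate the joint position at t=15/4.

Δ: Δ0=4, Δ1=-4, Δ2=2
row 1: diag=6, rhs=-48; c'=1/3, d'=-8
row 2: denom=6−2·1/3=16/3; d'=(36−2·-8)/(16/3)=39/4
back: M2=39/4
back: M1=-8−1/3·39/4=-45/4
M: M0=0, M1=-45/4, M2=39/4, M3=0
seg 0: a=0, c=M0/2=0, d=(M1−M0)/(6·1)=-15/8, b=Δ0−h0·(2M0+M1)/6=47/8
seg 1: a=4, c=M1/2=-45/8, d=(M2−M1)/(6·2)=7/4, b=Δ1−h1·(2M1+M2)/6=1/4
seg 2: a=-4, c=M2/2=39/8, d=(M3−M2)/(6·1)=-13/8, b=Δ2−h2·(2M2+M3)/6=-5/4
t_q=15/4 → seg 2, τ=3/4; S=-4+-5/4·τ+39/8·τ²+-13/8·τ³=-1475/512

  seg 0: a=0 b=47/8 c=0 d=-15/8
  seg 1: a=4 b=1/4 c=-45/8 d=7/4
  seg 2: a=-4 b=-5/4 c=39/8 d=-13/8
S(15/4) = -1475/512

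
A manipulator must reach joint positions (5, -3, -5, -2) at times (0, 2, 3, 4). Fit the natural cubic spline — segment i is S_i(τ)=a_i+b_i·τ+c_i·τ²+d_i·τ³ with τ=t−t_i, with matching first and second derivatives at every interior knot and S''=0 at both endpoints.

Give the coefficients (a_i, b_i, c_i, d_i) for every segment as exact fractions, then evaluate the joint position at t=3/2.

Δ: Δ0=-4, Δ1=-2, Δ2=3
row 1: diag=6, rhs=12; c'=1/6, d'=2
row 2: denom=4−1·1/6=23/6; d'=(30−1·2)/(23/6)=168/23
back: M2=168/23
back: M1=2−1/6·168/23=18/23
M: M0=0, M1=18/23, M2=168/23, M3=0
seg 0: a=5, c=M0/2=0, d=(M1−M0)/(6·2)=3/46, b=Δ0−h0·(2M0+M1)/6=-98/23
seg 1: a=-3, c=M1/2=9/23, d=(M2−M1)/(6·1)=25/23, b=Δ1−h1·(2M1+M2)/6=-80/23
seg 2: a=-5, c=M2/2=84/23, d=(M3−M2)/(6·1)=-28/23, b=Δ2−h2·(2M2+M3)/6=13/23
t_q=3/2 → seg 0, τ=3/2; S=5+-98/23·τ+0·τ²+3/46·τ³=-431/368

  seg 0: a=5 b=-98/23 c=0 d=3/46
  seg 1: a=-3 b=-80/23 c=9/23 d=25/23
  seg 2: a=-5 b=13/23 c=84/23 d=-28/23
S(3/2) = -431/368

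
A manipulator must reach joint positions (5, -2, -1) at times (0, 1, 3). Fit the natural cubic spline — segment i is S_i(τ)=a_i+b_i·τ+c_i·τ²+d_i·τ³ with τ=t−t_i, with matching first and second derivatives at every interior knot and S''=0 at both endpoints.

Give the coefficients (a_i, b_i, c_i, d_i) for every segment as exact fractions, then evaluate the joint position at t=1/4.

  seg 0: a=5 b=-33/4 c=0 d=5/4
  seg 1: a=-2 b=-9/2 c=15/4 d=-5/8
S(1/4) = 757/256

Δ: Δ0=-7, Δ1=1/2
row 1: diag=6, rhs=45; c'=1/3, d'=15/2
back: M1=15/2
M: M0=0, M1=15/2, M2=0
seg 0: a=5, c=M0/2=0, d=(M1−M0)/(6·1)=5/4, b=Δ0−h0·(2M0+M1)/6=-33/4
seg 1: a=-2, c=M1/2=15/4, d=(M2−M1)/(6·2)=-5/8, b=Δ1−h1·(2M1+M2)/6=-9/2
t_q=1/4 → seg 0, τ=1/4; S=5+-33/4·τ+0·τ²+5/4·τ³=757/256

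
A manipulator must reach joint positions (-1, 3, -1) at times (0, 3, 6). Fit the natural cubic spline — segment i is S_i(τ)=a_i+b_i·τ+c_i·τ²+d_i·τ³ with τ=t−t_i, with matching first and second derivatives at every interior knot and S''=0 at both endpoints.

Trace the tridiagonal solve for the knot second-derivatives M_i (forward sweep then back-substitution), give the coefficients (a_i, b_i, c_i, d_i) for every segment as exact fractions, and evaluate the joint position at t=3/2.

Δ: Δ0=4/3, Δ1=-4/3
row 1: diag=12, rhs=-16; c'=1/4, d'=-4/3
back: M1=-4/3
M: M0=0, M1=-4/3, M2=0
seg 0: a=-1, c=M0/2=0, d=(M1−M0)/(6·3)=-2/27, b=Δ0−h0·(2M0+M1)/6=2
seg 1: a=3, c=M1/2=-2/3, d=(M2−M1)/(6·3)=2/27, b=Δ1−h1·(2M1+M2)/6=0
t_q=3/2 → seg 0, τ=3/2; S=-1+2·τ+0·τ²+-2/27·τ³=7/4

  seg 0: a=-1 b=2 c=0 d=-2/27
  seg 1: a=3 b=0 c=-2/3 d=2/27
S(3/2) = 7/4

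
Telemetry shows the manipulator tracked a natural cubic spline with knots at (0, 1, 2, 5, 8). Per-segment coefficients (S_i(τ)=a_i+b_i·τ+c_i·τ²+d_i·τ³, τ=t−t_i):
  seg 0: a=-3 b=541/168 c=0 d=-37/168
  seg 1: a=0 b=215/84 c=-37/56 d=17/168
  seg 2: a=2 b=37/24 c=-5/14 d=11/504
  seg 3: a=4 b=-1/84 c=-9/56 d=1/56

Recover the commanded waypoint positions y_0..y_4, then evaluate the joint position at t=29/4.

y_0 = S_0(0) = a_0 = -3
y_1 = S_1(0) = a_1 = 0
y_2 = S_2(0) = a_2 = 2
y_3 = S_3(0) = a_3 = 4
y_4 = S_3(3) = 3
t_q=29/4 is in segment 3 (τ=9/4); S_3(τ)=12053/3584

y_0=-3 y_1=0 y_2=2 y_3=4 y_4=3
S(29/4) = 12053/3584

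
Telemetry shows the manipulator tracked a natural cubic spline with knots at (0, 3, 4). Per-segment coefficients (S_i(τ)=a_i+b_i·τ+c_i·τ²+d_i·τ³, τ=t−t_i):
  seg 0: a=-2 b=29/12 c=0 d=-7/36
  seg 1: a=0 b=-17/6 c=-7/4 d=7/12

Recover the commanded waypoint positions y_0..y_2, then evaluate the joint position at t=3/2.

y_0=-2 y_1=0 y_2=-4
S(3/2) = 31/32

y_0 = S_0(0) = a_0 = -2
y_1 = S_1(0) = a_1 = 0
y_2 = S_1(1) = -4
t_q=3/2 is in segment 0 (τ=3/2); S_0(τ)=31/32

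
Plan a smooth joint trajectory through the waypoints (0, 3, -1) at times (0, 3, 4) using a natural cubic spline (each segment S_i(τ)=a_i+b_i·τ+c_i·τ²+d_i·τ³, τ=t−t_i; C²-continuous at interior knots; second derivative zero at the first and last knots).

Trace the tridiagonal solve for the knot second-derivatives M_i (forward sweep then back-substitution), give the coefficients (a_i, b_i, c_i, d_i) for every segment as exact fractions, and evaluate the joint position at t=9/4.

Δ: Δ0=1, Δ1=-4
row 1: diag=8, rhs=-30; c'=1/8, d'=-15/4
back: M1=-15/4
M: M0=0, M1=-15/4, M2=0
seg 0: a=0, c=M0/2=0, d=(M1−M0)/(6·3)=-5/24, b=Δ0−h0·(2M0+M1)/6=23/8
seg 1: a=3, c=M1/2=-15/8, d=(M2−M1)/(6·1)=5/8, b=Δ1−h1·(2M1+M2)/6=-11/4
t_q=9/4 → seg 0, τ=9/4; S=0+23/8·τ+0·τ²+-5/24·τ³=2097/512

  seg 0: a=0 b=23/8 c=0 d=-5/24
  seg 1: a=3 b=-11/4 c=-15/8 d=5/8
S(9/4) = 2097/512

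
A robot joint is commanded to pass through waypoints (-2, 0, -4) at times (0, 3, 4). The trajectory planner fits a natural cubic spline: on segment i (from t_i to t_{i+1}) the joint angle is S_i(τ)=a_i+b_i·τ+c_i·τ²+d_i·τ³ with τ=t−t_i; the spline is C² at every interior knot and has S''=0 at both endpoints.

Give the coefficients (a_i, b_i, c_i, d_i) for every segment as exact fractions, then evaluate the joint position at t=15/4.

  seg 0: a=-2 b=29/12 c=0 d=-7/36
  seg 1: a=0 b=-17/6 c=-7/4 d=7/12
S(15/4) = -733/256

Δ: Δ0=2/3, Δ1=-4
row 1: diag=8, rhs=-28; c'=1/8, d'=-7/2
back: M1=-7/2
M: M0=0, M1=-7/2, M2=0
seg 0: a=-2, c=M0/2=0, d=(M1−M0)/(6·3)=-7/36, b=Δ0−h0·(2M0+M1)/6=29/12
seg 1: a=0, c=M1/2=-7/4, d=(M2−M1)/(6·1)=7/12, b=Δ1−h1·(2M1+M2)/6=-17/6
t_q=15/4 → seg 1, τ=3/4; S=0+-17/6·τ+-7/4·τ²+7/12·τ³=-733/256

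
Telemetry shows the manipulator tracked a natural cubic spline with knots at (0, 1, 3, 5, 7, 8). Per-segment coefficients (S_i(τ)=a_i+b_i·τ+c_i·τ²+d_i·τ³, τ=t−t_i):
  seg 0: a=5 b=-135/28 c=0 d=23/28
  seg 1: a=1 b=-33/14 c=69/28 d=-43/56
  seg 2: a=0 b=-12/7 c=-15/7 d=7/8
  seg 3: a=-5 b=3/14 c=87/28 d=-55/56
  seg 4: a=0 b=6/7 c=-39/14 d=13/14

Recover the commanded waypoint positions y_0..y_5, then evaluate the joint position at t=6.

y_0=5 y_1=1 y_2=0 y_3=-5 y_4=0 y_5=-1
S(6) = -149/56

y_0 = S_0(0) = a_0 = 5
y_1 = S_1(0) = a_1 = 1
y_2 = S_2(0) = a_2 = 0
y_3 = S_3(0) = a_3 = -5
y_4 = S_4(0) = a_4 = 0
y_5 = S_4(1) = -1
t_q=6 is in segment 3 (τ=1); S_3(τ)=-149/56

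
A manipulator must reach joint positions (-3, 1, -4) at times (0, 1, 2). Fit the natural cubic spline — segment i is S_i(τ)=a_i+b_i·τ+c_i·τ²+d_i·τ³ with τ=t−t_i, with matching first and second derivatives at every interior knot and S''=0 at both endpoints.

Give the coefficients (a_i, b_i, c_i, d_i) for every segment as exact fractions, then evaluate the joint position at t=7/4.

Δ: Δ0=4, Δ1=-5
row 1: diag=4, rhs=-54; c'=1/4, d'=-27/2
back: M1=-27/2
M: M0=0, M1=-27/2, M2=0
seg 0: a=-3, c=M0/2=0, d=(M1−M0)/(6·1)=-9/4, b=Δ0−h0·(2M0+M1)/6=25/4
seg 1: a=1, c=M1/2=-27/4, d=(M2−M1)/(6·1)=9/4, b=Δ1−h1·(2M1+M2)/6=-1/2
t_q=7/4 → seg 1, τ=3/4; S=1+-1/2·τ+-27/4·τ²+9/4·τ³=-569/256

  seg 0: a=-3 b=25/4 c=0 d=-9/4
  seg 1: a=1 b=-1/2 c=-27/4 d=9/4
S(7/4) = -569/256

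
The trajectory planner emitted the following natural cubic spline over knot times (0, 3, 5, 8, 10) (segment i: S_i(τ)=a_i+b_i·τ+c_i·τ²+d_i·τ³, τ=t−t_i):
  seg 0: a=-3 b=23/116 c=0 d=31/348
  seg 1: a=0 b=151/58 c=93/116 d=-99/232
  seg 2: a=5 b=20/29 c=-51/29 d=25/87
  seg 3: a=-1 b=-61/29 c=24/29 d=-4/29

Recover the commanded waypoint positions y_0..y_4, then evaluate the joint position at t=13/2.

y_0=-3 y_1=0 y_2=5 y_3=-1 y_4=-3
S(13/2) = 707/232

y_0 = S_0(0) = a_0 = -3
y_1 = S_1(0) = a_1 = 0
y_2 = S_2(0) = a_2 = 5
y_3 = S_3(0) = a_3 = -1
y_4 = S_3(2) = -3
t_q=13/2 is in segment 2 (τ=3/2); S_2(τ)=707/232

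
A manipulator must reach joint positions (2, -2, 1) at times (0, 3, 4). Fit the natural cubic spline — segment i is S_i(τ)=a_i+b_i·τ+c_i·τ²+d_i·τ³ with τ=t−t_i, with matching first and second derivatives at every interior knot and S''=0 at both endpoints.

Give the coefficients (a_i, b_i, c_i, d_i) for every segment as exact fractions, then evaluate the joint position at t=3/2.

Δ: Δ0=-4/3, Δ1=3
row 1: diag=8, rhs=26; c'=1/8, d'=13/4
back: M1=13/4
M: M0=0, M1=13/4, M2=0
seg 0: a=2, c=M0/2=0, d=(M1−M0)/(6·3)=13/72, b=Δ0−h0·(2M0+M1)/6=-71/24
seg 1: a=-2, c=M1/2=13/8, d=(M2−M1)/(6·1)=-13/24, b=Δ1−h1·(2M1+M2)/6=23/12
t_q=3/2 → seg 0, τ=3/2; S=2+-71/24·τ+0·τ²+13/72·τ³=-117/64

  seg 0: a=2 b=-71/24 c=0 d=13/72
  seg 1: a=-2 b=23/12 c=13/8 d=-13/24
S(3/2) = -117/64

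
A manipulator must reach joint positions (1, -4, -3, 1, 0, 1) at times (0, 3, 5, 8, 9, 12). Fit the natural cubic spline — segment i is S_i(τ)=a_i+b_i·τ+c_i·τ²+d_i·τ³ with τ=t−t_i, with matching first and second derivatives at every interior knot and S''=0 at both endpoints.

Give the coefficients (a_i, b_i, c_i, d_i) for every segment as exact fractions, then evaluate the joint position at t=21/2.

Δ: Δ0=-5/3, Δ1=1/2, Δ2=4/3, Δ3=-1, Δ4=1/3
row 1: diag=10, rhs=13; c'=1/5, d'=13/10
row 2: denom=10−2·1/5=48/5; d'=(5−2·13/10)/(48/5)=1/4
row 3: denom=8−3·5/16=113/16; d'=(-14−3·1/4)/(113/16)=-236/113
row 4: denom=8−1·16/113=888/113; d'=(8−1·-236/113)/(888/113)=95/74
back: M4=95/74
back: M3=-236/113−16/113·95/74=-84/37
back: M2=1/4−5/16·-84/37=71/74
back: M1=13/10−1/5·71/74=41/37
M: M0=0, M1=41/37, M2=71/74, M3=-84/37, M4=95/74, M5=0
seg 0: a=1, c=M0/2=0, d=(M1−M0)/(6·3)=41/666, b=Δ0−h0·(2M0+M1)/6=-493/222
seg 1: a=-4, c=M1/2=41/74, d=(M2−M1)/(6·2)=-11/888, b=Δ1−h1·(2M1+M2)/6=-62/111
seg 2: a=-3, c=M2/2=71/148, d=(M3−M2)/(6·3)=-239/1332, b=Δ2−h2·(2M2+M3)/6=335/222
seg 3: a=1, c=M3/2=-42/37, d=(M4−M3)/(6·1)=263/444, b=Δ3−h3·(2M3+M4)/6=-203/444
seg 4: a=0, c=M4/2=95/148, d=(M5−M4)/(6·3)=-95/1332, b=Δ4−h4·(2M4+M5)/6=-211/222
t_q=21/2 → seg 4, τ=3/2; S=0+-211/222·τ+95/148·τ²+-95/1332·τ³=-263/1184

  seg 0: a=1 b=-493/222 c=0 d=41/666
  seg 1: a=-4 b=-62/111 c=41/74 d=-11/888
  seg 2: a=-3 b=335/222 c=71/148 d=-239/1332
  seg 3: a=1 b=-203/444 c=-42/37 d=263/444
  seg 4: a=0 b=-211/222 c=95/148 d=-95/1332
S(21/2) = -263/1184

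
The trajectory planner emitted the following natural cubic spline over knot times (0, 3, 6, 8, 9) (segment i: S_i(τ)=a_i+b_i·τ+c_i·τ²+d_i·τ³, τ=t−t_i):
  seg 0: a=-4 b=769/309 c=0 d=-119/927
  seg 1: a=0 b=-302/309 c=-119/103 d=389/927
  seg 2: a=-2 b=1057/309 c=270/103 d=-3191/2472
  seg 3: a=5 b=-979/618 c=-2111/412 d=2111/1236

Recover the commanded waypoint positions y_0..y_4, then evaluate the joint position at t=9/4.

y_0 = S_0(0) = a_0 = -4
y_1 = S_1(0) = a_1 = 0
y_2 = S_2(0) = a_2 = -2
y_3 = S_3(0) = a_3 = 5
y_4 = S_3(1) = 0
t_q=9/4 is in segment 0 (τ=9/4); S_0(τ)=905/6592

y_0=-4 y_1=0 y_2=-2 y_3=5 y_4=0
S(9/4) = 905/6592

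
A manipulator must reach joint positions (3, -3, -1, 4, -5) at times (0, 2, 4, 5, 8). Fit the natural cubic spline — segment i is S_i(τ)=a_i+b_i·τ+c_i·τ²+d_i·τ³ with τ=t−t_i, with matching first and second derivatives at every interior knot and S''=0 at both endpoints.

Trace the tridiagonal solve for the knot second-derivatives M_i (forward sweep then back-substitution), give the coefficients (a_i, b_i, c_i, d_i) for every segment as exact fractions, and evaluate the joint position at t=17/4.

  seg 0: a=3 b=-156/43 c=0 d=27/172
  seg 1: a=-3 b=-75/43 c=81/86 d=37/172
  seg 2: a=-1 b=198/43 c=96/43 d=-79/43
  seg 3: a=4 b=153/43 c=-141/43 d=47/129
S(17/4) = 721/2752

Δ: Δ0=-3, Δ1=1, Δ2=5, Δ3=-3
row 1: diag=8, rhs=24; c'=1/4, d'=3
row 2: denom=6−2·1/4=11/2; d'=(24−2·3)/(11/2)=36/11
row 3: denom=8−1·2/11=86/11; d'=(-48−1·36/11)/(86/11)=-282/43
back: M3=-282/43
back: M2=36/11−2/11·-282/43=192/43
back: M1=3−1/4·192/43=81/43
M: M0=0, M1=81/43, M2=192/43, M3=-282/43, M4=0
seg 0: a=3, c=M0/2=0, d=(M1−M0)/(6·2)=27/172, b=Δ0−h0·(2M0+M1)/6=-156/43
seg 1: a=-3, c=M1/2=81/86, d=(M2−M1)/(6·2)=37/172, b=Δ1−h1·(2M1+M2)/6=-75/43
seg 2: a=-1, c=M2/2=96/43, d=(M3−M2)/(6·1)=-79/43, b=Δ2−h2·(2M2+M3)/6=198/43
seg 3: a=4, c=M3/2=-141/43, d=(M4−M3)/(6·3)=47/129, b=Δ3−h3·(2M3+M4)/6=153/43
t_q=17/4 → seg 2, τ=1/4; S=-1+198/43·τ+96/43·τ²+-79/43·τ³=721/2752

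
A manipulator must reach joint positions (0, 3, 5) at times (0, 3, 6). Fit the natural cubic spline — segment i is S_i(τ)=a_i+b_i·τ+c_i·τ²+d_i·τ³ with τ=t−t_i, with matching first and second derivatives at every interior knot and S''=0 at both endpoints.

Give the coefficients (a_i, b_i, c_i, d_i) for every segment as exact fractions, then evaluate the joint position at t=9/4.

Δ: Δ0=1, Δ1=2/3
row 1: diag=12, rhs=-2; c'=1/4, d'=-1/6
back: M1=-1/6
M: M0=0, M1=-1/6, M2=0
seg 0: a=0, c=M0/2=0, d=(M1−M0)/(6·3)=-1/108, b=Δ0−h0·(2M0+M1)/6=13/12
seg 1: a=3, c=M1/2=-1/12, d=(M2−M1)/(6·3)=1/108, b=Δ1−h1·(2M1+M2)/6=5/6
t_q=9/4 → seg 0, τ=9/4; S=0+13/12·τ+0·τ²+-1/108·τ³=597/256

  seg 0: a=0 b=13/12 c=0 d=-1/108
  seg 1: a=3 b=5/6 c=-1/12 d=1/108
S(9/4) = 597/256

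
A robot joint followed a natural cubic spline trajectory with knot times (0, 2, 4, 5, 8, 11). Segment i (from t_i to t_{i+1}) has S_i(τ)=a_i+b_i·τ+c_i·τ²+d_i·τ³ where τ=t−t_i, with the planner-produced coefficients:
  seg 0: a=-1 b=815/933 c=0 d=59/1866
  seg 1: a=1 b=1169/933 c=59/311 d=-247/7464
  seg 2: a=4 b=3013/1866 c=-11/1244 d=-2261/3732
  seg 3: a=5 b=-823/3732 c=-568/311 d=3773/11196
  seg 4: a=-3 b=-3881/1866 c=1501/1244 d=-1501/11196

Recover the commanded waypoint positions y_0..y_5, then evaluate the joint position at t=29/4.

y_0 = S_0(0) = a_0 = -1
y_1 = S_1(0) = a_1 = 1
y_2 = S_2(0) = a_2 = 4
y_3 = S_3(0) = a_3 = 5
y_4 = S_4(0) = a_4 = -3
y_5 = S_4(3) = -2
t_q=29/4 is in segment 3 (τ=9/4); S_3(τ)=-71939/79616

y_0=-1 y_1=1 y_2=4 y_3=5 y_4=-3 y_5=-2
S(29/4) = -71939/79616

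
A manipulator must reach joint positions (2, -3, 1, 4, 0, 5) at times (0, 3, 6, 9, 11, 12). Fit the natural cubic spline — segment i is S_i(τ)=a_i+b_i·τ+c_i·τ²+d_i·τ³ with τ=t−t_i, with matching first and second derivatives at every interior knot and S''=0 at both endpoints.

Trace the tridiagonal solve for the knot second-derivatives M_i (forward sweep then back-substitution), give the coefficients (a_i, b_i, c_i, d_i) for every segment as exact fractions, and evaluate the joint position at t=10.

Δ: Δ0=-5/3, Δ1=4/3, Δ2=1, Δ3=-2, Δ4=5
row 1: diag=12, rhs=18; c'=1/4, d'=3/2
row 2: denom=12−3·1/4=45/4; d'=(-2−3·3/2)/(45/4)=-26/45
row 3: denom=10−3·4/15=46/5; d'=(-18−3·-26/45)/(46/5)=-122/69
row 4: denom=6−2·5/23=128/23; d'=(42−2·-122/69)/(128/23)=1571/192
back: M4=1571/192
back: M3=-122/69−5/23·1571/192=-227/64
back: M2=-26/45−4/15·-227/64=53/144
back: M1=3/2−1/4·53/144=811/576
M: M0=0, M1=811/576, M2=53/144, M3=-227/64, M4=1571/192, M5=0
seg 0: a=2, c=M0/2=0, d=(M1−M0)/(6·3)=811/10368, b=Δ0−h0·(2M0+M1)/6=-2731/1152
seg 1: a=-3, c=M1/2=811/1152, d=(M2−M1)/(6·3)=-599/10368, b=Δ1−h1·(2M1+M2)/6=-149/576
seg 2: a=1, c=M2/2=53/288, d=(M3−M2)/(6·3)=-2255/10368, b=Δ2−h2·(2M2+M3)/6=2771/1152
seg 3: a=4, c=M3/2=-227/128, d=(M4−M3)/(6·2)=563/576, b=Δ3−h3·(2M3+M4)/6=-1361/576
seg 4: a=0, c=M4/2=1571/384, d=(M5−M4)/(6·1)=-1571/1152, b=Δ4−h4·(2M4+M5)/6=1309/576
t_q=10 → seg 3, τ=1; S=4+-1361/576·τ+-227/128·τ²+563/576·τ³=323/384

  seg 0: a=2 b=-2731/1152 c=0 d=811/10368
  seg 1: a=-3 b=-149/576 c=811/1152 d=-599/10368
  seg 2: a=1 b=2771/1152 c=53/288 d=-2255/10368
  seg 3: a=4 b=-1361/576 c=-227/128 d=563/576
  seg 4: a=0 b=1309/576 c=1571/384 d=-1571/1152
S(10) = 323/384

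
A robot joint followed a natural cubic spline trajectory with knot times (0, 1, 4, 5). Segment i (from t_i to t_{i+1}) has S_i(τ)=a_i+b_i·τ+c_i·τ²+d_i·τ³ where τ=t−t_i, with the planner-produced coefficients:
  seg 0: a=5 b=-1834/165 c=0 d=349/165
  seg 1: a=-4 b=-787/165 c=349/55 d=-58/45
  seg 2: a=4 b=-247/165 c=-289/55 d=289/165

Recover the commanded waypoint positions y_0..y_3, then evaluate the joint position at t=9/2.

y_0 = S_0(0) = a_0 = 5
y_1 = S_1(0) = a_1 = -4
y_2 = S_2(0) = a_2 = 4
y_3 = S_2(1) = -1
t_q=9/2 is in segment 2 (τ=1/2); S_2(τ)=949/440

y_0=5 y_1=-4 y_2=4 y_3=-1
S(9/2) = 949/440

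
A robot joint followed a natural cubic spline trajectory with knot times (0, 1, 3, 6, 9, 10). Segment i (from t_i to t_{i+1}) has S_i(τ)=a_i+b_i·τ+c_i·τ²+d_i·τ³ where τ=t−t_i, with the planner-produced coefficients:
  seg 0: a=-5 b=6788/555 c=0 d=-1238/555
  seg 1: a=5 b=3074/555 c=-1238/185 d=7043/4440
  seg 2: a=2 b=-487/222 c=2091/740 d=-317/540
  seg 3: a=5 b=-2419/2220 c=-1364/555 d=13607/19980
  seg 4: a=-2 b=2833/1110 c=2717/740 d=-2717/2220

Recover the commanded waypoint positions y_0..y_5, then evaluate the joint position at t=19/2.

y_0 = S_0(0) = a_0 = -5
y_1 = S_1(0) = a_1 = 5
y_2 = S_2(0) = a_2 = 2
y_3 = S_3(0) = a_3 = 5
y_4 = S_4(0) = a_4 = -2
y_5 = S_4(1) = 3
t_q=19/2 is in segment 4 (τ=1/2); S_4(τ)=243/5920

y_0=-5 y_1=5 y_2=2 y_3=5 y_4=-2 y_5=3
S(19/2) = 243/5920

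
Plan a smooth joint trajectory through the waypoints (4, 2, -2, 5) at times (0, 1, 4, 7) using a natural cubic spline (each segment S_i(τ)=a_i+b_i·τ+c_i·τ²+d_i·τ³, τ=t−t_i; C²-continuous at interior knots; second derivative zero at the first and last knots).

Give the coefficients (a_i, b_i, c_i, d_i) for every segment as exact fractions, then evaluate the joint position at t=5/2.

Δ: Δ0=-2, Δ1=-4/3, Δ2=7/3
row 1: diag=8, rhs=4; c'=3/8, d'=1/2
row 2: denom=12−3·3/8=87/8; d'=(22−3·1/2)/(87/8)=164/87
back: M2=164/87
back: M1=1/2−3/8·164/87=-6/29
M: M0=0, M1=-6/29, M2=164/87, M3=0
seg 0: a=4, c=M0/2=0, d=(M1−M0)/(6·1)=-1/29, b=Δ0−h0·(2M0+M1)/6=-57/29
seg 1: a=2, c=M1/2=-3/29, d=(M2−M1)/(6·3)=91/783, b=Δ1−h1·(2M1+M2)/6=-60/29
seg 2: a=-2, c=M2/2=82/87, d=(M3−M2)/(6·3)=-82/783, b=Δ2−h2·(2M2+M3)/6=13/29
t_q=5/2 → seg 1, τ=3/2; S=2+-60/29·τ+-3/29·τ²+91/783·τ³=-219/232

  seg 0: a=4 b=-57/29 c=0 d=-1/29
  seg 1: a=2 b=-60/29 c=-3/29 d=91/783
  seg 2: a=-2 b=13/29 c=82/87 d=-82/783
S(5/2) = -219/232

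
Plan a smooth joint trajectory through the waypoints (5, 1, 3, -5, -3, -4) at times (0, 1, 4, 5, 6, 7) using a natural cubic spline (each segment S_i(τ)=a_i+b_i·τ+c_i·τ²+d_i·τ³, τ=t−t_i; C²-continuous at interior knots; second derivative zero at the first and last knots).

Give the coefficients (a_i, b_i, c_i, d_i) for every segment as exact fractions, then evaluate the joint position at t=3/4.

  seg 0: a=5 b=-12697/2379 c=0 d=3181/2379
  seg 1: a=1 b=-3154/2379 c=3181/793 d=-7963/7137
  seg 2: a=3 b=-1351/183 c=-4782/793 d=12877/2379
  seg 3: a=-5 b=-7624/2379 c=8095/793 d=-11903/2379
  seg 4: a=-3 b=5237/2379 c=-3808/793 d=3808/2379
S(3/4) = 79237/50752

Δ: Δ0=-4, Δ1=2/3, Δ2=-8, Δ3=2, Δ4=-1
row 1: diag=8, rhs=28; c'=3/8, d'=7/2
row 2: denom=8−3·3/8=55/8; d'=(-52−3·7/2)/(55/8)=-100/11
row 3: denom=4−1·8/55=212/55; d'=(60−1·-100/11)/(212/55)=950/53
row 4: denom=4−1·55/212=793/212; d'=(-18−1·950/53)/(793/212)=-7616/793
back: M4=-7616/793
back: M3=950/53−55/212·-7616/793=16190/793
back: M2=-100/11−8/55·16190/793=-9564/793
back: M1=7/2−3/8·-9564/793=6362/793
M: M0=0, M1=6362/793, M2=-9564/793, M3=16190/793, M4=-7616/793, M5=0
seg 0: a=5, c=M0/2=0, d=(M1−M0)/(6·1)=3181/2379, b=Δ0−h0·(2M0+M1)/6=-12697/2379
seg 1: a=1, c=M1/2=3181/793, d=(M2−M1)/(6·3)=-7963/7137, b=Δ1−h1·(2M1+M2)/6=-3154/2379
seg 2: a=3, c=M2/2=-4782/793, d=(M3−M2)/(6·1)=12877/2379, b=Δ2−h2·(2M2+M3)/6=-1351/183
seg 3: a=-5, c=M3/2=8095/793, d=(M4−M3)/(6·1)=-11903/2379, b=Δ3−h3·(2M3+M4)/6=-7624/2379
seg 4: a=-3, c=M4/2=-3808/793, d=(M5−M4)/(6·1)=3808/2379, b=Δ4−h4·(2M4+M5)/6=5237/2379
t_q=3/4 → seg 0, τ=3/4; S=5+-12697/2379·τ+0·τ²+3181/2379·τ³=79237/50752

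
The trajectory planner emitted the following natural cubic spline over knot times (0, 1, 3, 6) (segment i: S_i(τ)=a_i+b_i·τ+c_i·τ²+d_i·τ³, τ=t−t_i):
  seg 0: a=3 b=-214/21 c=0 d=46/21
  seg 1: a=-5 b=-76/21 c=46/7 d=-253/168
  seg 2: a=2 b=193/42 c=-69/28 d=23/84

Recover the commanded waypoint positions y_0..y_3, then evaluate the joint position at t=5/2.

y_0=3 y_1=-5 y_2=2 y_3=1
S(5/2) = -325/448

y_0 = S_0(0) = a_0 = 3
y_1 = S_1(0) = a_1 = -5
y_2 = S_2(0) = a_2 = 2
y_3 = S_2(3) = 1
t_q=5/2 is in segment 1 (τ=3/2); S_1(τ)=-325/448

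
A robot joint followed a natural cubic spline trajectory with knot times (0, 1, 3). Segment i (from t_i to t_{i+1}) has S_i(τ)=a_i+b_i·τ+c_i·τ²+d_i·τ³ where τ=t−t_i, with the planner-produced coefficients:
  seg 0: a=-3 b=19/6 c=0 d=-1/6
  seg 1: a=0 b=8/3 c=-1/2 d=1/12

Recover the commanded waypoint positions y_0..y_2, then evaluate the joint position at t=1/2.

y_0=-3 y_1=0 y_2=4
S(1/2) = -23/16

y_0 = S_0(0) = a_0 = -3
y_1 = S_1(0) = a_1 = 0
y_2 = S_1(2) = 4
t_q=1/2 is in segment 0 (τ=1/2); S_0(τ)=-23/16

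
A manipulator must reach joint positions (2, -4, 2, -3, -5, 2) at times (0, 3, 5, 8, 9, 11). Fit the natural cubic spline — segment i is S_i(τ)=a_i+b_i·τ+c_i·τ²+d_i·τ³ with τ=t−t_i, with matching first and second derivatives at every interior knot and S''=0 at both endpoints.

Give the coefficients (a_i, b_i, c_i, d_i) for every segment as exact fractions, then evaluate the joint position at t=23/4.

Δ: Δ0=-2, Δ1=3, Δ2=-5/3, Δ3=-2, Δ4=7/2
row 1: diag=10, rhs=30; c'=1/5, d'=3
row 2: denom=10−2·1/5=48/5; d'=(-28−2·3)/(48/5)=-85/24
row 3: denom=8−3·5/16=113/16; d'=(-2−3·-85/24)/(113/16)=138/113
row 4: denom=6−1·16/113=662/113; d'=(33−1·138/113)/(662/113)=3591/662
back: M4=3591/662
back: M3=138/113−16/113·3591/662=150/331
back: M2=-85/24−5/16·150/331=-7315/1986
back: M1=3−1/5·-7315/1986=7421/1986
M: M0=0, M1=7421/1986, M2=-7315/1986, M3=150/331, M4=3591/662, M5=0
seg 0: a=2, c=M0/2=0, d=(M1−M0)/(6·3)=7421/35748, b=Δ0−h0·(2M0+M1)/6=-15365/3972
seg 1: a=-4, c=M1/2=7421/3972, d=(M2−M1)/(6·2)=-614/993, b=Δ1−h1·(2M1+M2)/6=3449/1986
seg 2: a=2, c=M2/2=-7315/3972, d=(M3−M2)/(6·3)=8215/35748, b=Δ2−h2·(2M2+M3)/6=1185/662
seg 3: a=-3, c=M3/2=75/331, d=(M4−M3)/(6·1)=1097/1324, b=Δ3−h3·(2M3+M4)/6=-4045/1324
seg 4: a=-5, c=M4/2=3591/1324, d=(M5−M4)/(6·2)=-1197/2648, b=Δ4−h4·(2M4+M5)/6=-77/662
t_q=23/4 → seg 2, τ=3/4; S=2+1185/662·τ+-7315/3972·τ²+8215/35748·τ³=203667/84736

  seg 0: a=2 b=-15365/3972 c=0 d=7421/35748
  seg 1: a=-4 b=3449/1986 c=7421/3972 d=-614/993
  seg 2: a=2 b=1185/662 c=-7315/3972 d=8215/35748
  seg 3: a=-3 b=-4045/1324 c=75/331 d=1097/1324
  seg 4: a=-5 b=-77/662 c=3591/1324 d=-1197/2648
S(23/4) = 203667/84736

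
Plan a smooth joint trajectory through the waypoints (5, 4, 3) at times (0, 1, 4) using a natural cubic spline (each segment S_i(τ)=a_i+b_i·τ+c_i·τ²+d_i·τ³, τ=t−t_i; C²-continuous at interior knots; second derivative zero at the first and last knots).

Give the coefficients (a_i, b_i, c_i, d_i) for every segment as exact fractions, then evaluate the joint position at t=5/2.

Δ: Δ0=-1, Δ1=-1/3
row 1: diag=8, rhs=4; c'=3/8, d'=1/2
back: M1=1/2
M: M0=0, M1=1/2, M2=0
seg 0: a=5, c=M0/2=0, d=(M1−M0)/(6·1)=1/12, b=Δ0−h0·(2M0+M1)/6=-13/12
seg 1: a=4, c=M1/2=1/4, d=(M2−M1)/(6·3)=-1/36, b=Δ1−h1·(2M1+M2)/6=-5/6
t_q=5/2 → seg 1, τ=3/2; S=4+-5/6·τ+1/4·τ²+-1/36·τ³=103/32

  seg 0: a=5 b=-13/12 c=0 d=1/12
  seg 1: a=4 b=-5/6 c=1/4 d=-1/36
S(5/2) = 103/32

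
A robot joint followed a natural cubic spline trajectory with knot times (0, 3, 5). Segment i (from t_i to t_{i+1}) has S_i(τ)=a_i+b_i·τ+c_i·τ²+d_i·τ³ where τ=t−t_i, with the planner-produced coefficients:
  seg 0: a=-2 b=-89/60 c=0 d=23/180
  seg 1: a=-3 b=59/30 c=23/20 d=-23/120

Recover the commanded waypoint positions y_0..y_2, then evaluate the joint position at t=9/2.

y_0=-2 y_1=-3 y_2=4
S(9/2) = 121/64

y_0 = S_0(0) = a_0 = -2
y_1 = S_1(0) = a_1 = -3
y_2 = S_1(2) = 4
t_q=9/2 is in segment 1 (τ=3/2); S_1(τ)=121/64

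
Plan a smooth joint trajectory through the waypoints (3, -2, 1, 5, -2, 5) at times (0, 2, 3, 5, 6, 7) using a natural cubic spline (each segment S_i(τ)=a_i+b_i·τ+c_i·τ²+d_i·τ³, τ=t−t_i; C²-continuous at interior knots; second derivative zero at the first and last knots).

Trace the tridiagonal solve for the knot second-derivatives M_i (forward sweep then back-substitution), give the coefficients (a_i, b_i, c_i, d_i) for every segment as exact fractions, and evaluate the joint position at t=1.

  seg 0: a=3 b=-5921/1418 c=0 d=297/709
  seg 1: a=-2 b=1207/1418 c=1782/709 d=-517/1418
  seg 2: a=1 b=3392/709 c=2013/1418 d=-3987/2836
  seg 3: a=5 b=-4543/709 c=-4974/709 d=4554/709
  seg 4: a=-2 b=-829/709 c=8688/709 d=-2896/709
S(1) = -1073/1418

Δ: Δ0=-5/2, Δ1=3, Δ2=2, Δ3=-7, Δ4=7
row 1: diag=6, rhs=33; c'=1/6, d'=11/2
row 2: denom=6−1·1/6=35/6; d'=(-6−1·11/2)/(35/6)=-69/35
row 3: denom=6−2·12/35=186/35; d'=(-54−2·-69/35)/(186/35)=-292/31
row 4: denom=4−1·35/186=709/186; d'=(84−1·-292/31)/(709/186)=17376/709
back: M4=17376/709
back: M3=-292/31−35/186·17376/709=-9948/709
back: M2=-69/35−12/35·-9948/709=2013/709
back: M1=11/2−1/6·2013/709=3564/709
M: M0=0, M1=3564/709, M2=2013/709, M3=-9948/709, M4=17376/709, M5=0
seg 0: a=3, c=M0/2=0, d=(M1−M0)/(6·2)=297/709, b=Δ0−h0·(2M0+M1)/6=-5921/1418
seg 1: a=-2, c=M1/2=1782/709, d=(M2−M1)/(6·1)=-517/1418, b=Δ1−h1·(2M1+M2)/6=1207/1418
seg 2: a=1, c=M2/2=2013/1418, d=(M3−M2)/(6·2)=-3987/2836, b=Δ2−h2·(2M2+M3)/6=3392/709
seg 3: a=5, c=M3/2=-4974/709, d=(M4−M3)/(6·1)=4554/709, b=Δ3−h3·(2M3+M4)/6=-4543/709
seg 4: a=-2, c=M4/2=8688/709, d=(M5−M4)/(6·1)=-2896/709, b=Δ4−h4·(2M4+M5)/6=-829/709
t_q=1 → seg 0, τ=1; S=3+-5921/1418·τ+0·τ²+297/709·τ³=-1073/1418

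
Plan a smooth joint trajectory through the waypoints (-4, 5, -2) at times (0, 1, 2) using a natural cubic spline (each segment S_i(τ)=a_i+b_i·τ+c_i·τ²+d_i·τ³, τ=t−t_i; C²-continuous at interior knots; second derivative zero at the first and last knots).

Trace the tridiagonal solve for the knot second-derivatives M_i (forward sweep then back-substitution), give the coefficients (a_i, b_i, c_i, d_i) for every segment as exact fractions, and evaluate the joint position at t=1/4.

  seg 0: a=-4 b=13 c=0 d=-4
  seg 1: a=5 b=1 c=-12 d=4
S(1/4) = -13/16

Δ: Δ0=9, Δ1=-7
row 1: diag=4, rhs=-96; c'=1/4, d'=-24
back: M1=-24
M: M0=0, M1=-24, M2=0
seg 0: a=-4, c=M0/2=0, d=(M1−M0)/(6·1)=-4, b=Δ0−h0·(2M0+M1)/6=13
seg 1: a=5, c=M1/2=-12, d=(M2−M1)/(6·1)=4, b=Δ1−h1·(2M1+M2)/6=1
t_q=1/4 → seg 0, τ=1/4; S=-4+13·τ+0·τ²+-4·τ³=-13/16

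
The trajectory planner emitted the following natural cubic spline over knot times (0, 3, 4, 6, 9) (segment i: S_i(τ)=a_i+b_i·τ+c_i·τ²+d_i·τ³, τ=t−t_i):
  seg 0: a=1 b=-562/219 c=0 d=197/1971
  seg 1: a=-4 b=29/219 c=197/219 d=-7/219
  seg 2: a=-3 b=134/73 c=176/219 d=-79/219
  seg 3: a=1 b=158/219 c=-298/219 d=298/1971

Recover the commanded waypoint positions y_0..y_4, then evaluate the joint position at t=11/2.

y_0=1 y_1=-4 y_2=-3 y_3=1 y_4=-5
S(11/2) = 201/584

y_0 = S_0(0) = a_0 = 1
y_1 = S_1(0) = a_1 = -4
y_2 = S_2(0) = a_2 = -3
y_3 = S_3(0) = a_3 = 1
y_4 = S_3(3) = -5
t_q=11/2 is in segment 2 (τ=3/2); S_2(τ)=201/584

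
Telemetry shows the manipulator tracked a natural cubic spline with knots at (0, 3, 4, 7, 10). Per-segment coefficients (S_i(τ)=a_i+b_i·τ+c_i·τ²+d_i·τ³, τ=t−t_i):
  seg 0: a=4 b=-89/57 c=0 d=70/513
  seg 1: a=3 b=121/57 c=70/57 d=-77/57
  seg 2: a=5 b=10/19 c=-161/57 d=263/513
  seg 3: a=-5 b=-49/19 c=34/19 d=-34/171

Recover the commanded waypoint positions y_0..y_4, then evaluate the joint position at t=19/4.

y_0=4 y_1=3 y_2=5 y_3=-5 y_4=-2
S(19/4) = 4891/1216

y_0 = S_0(0) = a_0 = 4
y_1 = S_1(0) = a_1 = 3
y_2 = S_2(0) = a_2 = 5
y_3 = S_3(0) = a_3 = -5
y_4 = S_3(3) = -2
t_q=19/4 is in segment 2 (τ=3/4); S_2(τ)=4891/1216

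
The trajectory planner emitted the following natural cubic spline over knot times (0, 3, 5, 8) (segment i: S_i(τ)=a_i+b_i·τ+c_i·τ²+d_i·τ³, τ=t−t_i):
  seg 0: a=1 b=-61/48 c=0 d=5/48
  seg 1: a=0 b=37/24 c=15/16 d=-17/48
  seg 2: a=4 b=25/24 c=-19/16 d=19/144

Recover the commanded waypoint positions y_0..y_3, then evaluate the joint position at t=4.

y_0=1 y_1=0 y_2=4 y_3=0
S(4) = 17/8

y_0 = S_0(0) = a_0 = 1
y_1 = S_1(0) = a_1 = 0
y_2 = S_2(0) = a_2 = 4
y_3 = S_2(3) = 0
t_q=4 is in segment 1 (τ=1); S_1(τ)=17/8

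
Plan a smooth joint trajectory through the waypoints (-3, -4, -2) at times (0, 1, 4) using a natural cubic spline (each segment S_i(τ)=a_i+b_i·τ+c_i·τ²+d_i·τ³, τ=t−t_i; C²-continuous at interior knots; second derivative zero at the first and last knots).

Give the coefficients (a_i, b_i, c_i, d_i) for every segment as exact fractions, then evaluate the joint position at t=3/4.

  seg 0: a=-3 b=-29/24 c=0 d=5/24
  seg 1: a=-4 b=-7/12 c=5/8 d=-5/72
S(3/4) = -1955/512

Δ: Δ0=-1, Δ1=2/3
row 1: diag=8, rhs=10; c'=3/8, d'=5/4
back: M1=5/4
M: M0=0, M1=5/4, M2=0
seg 0: a=-3, c=M0/2=0, d=(M1−M0)/(6·1)=5/24, b=Δ0−h0·(2M0+M1)/6=-29/24
seg 1: a=-4, c=M1/2=5/8, d=(M2−M1)/(6·3)=-5/72, b=Δ1−h1·(2M1+M2)/6=-7/12
t_q=3/4 → seg 0, τ=3/4; S=-3+-29/24·τ+0·τ²+5/24·τ³=-1955/512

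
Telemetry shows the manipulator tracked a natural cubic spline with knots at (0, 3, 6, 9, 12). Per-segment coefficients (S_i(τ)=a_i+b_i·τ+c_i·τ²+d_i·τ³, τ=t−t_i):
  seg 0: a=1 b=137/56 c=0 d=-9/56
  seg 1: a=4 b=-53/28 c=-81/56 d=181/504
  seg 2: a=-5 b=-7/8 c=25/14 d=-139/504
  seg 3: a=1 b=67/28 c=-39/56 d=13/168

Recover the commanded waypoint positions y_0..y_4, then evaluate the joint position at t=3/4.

y_0 = S_0(0) = a_0 = 1
y_1 = S_1(0) = a_1 = 4
y_2 = S_2(0) = a_2 = -5
y_3 = S_3(0) = a_3 = 1
y_4 = S_3(3) = 4
t_q=3/4 is in segment 0 (τ=3/4); S_0(τ)=9917/3584

y_0=1 y_1=4 y_2=-5 y_3=1 y_4=4
S(3/4) = 9917/3584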